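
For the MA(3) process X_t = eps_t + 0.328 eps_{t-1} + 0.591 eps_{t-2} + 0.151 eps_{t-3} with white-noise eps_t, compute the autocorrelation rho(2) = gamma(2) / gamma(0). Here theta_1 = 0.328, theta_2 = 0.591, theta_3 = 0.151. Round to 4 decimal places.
\rho(2) = 0.4329

For an MA(q) process with theta_0 = 1, the autocovariance is
  gamma(k) = sigma^2 * sum_{i=0..q-k} theta_i * theta_{i+k},
and rho(k) = gamma(k) / gamma(0). Sigma^2 cancels.
  numerator   = (1)*(0.591) + (0.328)*(0.151) = 0.640528.
  denominator = (1)^2 + (0.328)^2 + (0.591)^2 + (0.151)^2 = 1.479666.
  rho(2) = 0.640528 / 1.479666 = 0.4329.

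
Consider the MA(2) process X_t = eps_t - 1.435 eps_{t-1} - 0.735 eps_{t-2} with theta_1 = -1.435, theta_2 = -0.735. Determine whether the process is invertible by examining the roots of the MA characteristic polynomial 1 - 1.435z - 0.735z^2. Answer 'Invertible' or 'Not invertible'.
\text{Not invertible}

The MA(q) characteristic polynomial is P(z) = 1 - 1.435z - 0.735z^2.
Invertibility requires all roots to lie outside the unit circle, i.e. |z| > 1 for every root.
Set 1 + (-1.435) z + (-0.735) z^2 = 0, i.e. a z^2 + b z + c = 0 with a = -0.735, b = -1.435, c = 1.
Discriminant D = b^2 - 4ac = (-1.435)^2 - 4*(-0.735)*1 = 2.059225 - (-2.94) = 4.999225.
D >= 0, so the roots are real: z = (-b +/- sqrt(D)) / (2a) = (1.435 +/- 2.235895) / (-1.47).
  z_1 = (1.435 + 2.235895) / (-1.47) = -2.4972,   |z_1| = 2.4972.
  z_2 = (1.435 - 2.235895) / (-1.47) = 0.5448,   |z_2| = 0.5448.
Moduli of all roots: 2.4972, 0.5448.
All moduli strictly greater than 1? No.
Verdict: Not invertible.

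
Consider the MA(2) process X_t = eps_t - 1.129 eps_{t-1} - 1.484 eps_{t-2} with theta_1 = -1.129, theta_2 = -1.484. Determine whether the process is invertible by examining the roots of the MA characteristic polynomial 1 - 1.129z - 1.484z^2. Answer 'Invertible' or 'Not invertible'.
\text{Not invertible}

The MA(q) characteristic polynomial is P(z) = 1 - 1.129z - 1.484z^2.
Invertibility requires all roots to lie outside the unit circle, i.e. |z| > 1 for every root.
Set 1 + (-1.129) z + (-1.484) z^2 = 0, i.e. a z^2 + b z + c = 0 with a = -1.484, b = -1.129, c = 1.
Discriminant D = b^2 - 4ac = (-1.129)^2 - 4*(-1.484)*1 = 1.274641 - (-5.936) = 7.210641.
D >= 0, so the roots are real: z = (-b +/- sqrt(D)) / (2a) = (1.129 +/- 2.685264) / (-2.968).
  z_1 = (1.129 + 2.685264) / (-2.968) = -1.2851,   |z_1| = 1.2851.
  z_2 = (1.129 - 2.685264) / (-2.968) = 0.5243,   |z_2| = 0.5243.
Moduli of all roots: 1.2851, 0.5243.
All moduli strictly greater than 1? No.
Verdict: Not invertible.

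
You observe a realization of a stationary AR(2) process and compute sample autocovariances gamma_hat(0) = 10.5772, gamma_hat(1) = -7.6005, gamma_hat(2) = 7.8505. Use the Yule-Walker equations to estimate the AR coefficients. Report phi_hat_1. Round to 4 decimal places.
\hat\phi_{1} = -0.3830

The Yule-Walker equations for an AR(p) process read, in matrix form,
  Gamma_p phi = r_p,   with   (Gamma_p)_{ij} = gamma(|i - j|),
                       (r_p)_i = gamma(i),   i,j = 1..p.
Substitute the sample gammas (Toeplitz matrix and right-hand side of size 2):
  Gamma_p = [[10.5772, -7.6005], [-7.6005, 10.5772]]
  r_p     = [-7.6005, 7.8505]
Written out:
  10.5772 phi_1 - 7.6005 phi_2 = -7.6005
  -7.6005 phi_1 + 10.5772 phi_2 = 7.8505
Solve by Cramer's rule:
  det = gamma(0)^2 - gamma(1)^2 = (10.5772)^2 - (-7.6005)^2 = 111.87715984 - 57.76760025 = 54.10955959
  phi_hat_1 = [gamma(1) gamma(0) - gamma(1) gamma(2)] / det = [(-7.6005)(10.5772) - (-7.6005)(7.8505)] / 54.10955959 = -20.72428335 / 54.10955959 = -0.383
  phi_hat_2 = [gamma(0) gamma(2) - gamma(1)^2] / det = [(10.5772)(7.8505) - (-7.6005)^2] / 54.10955959 = 25.26870835 / 54.10955959 = 0.467
So phi_hat = [-0.3830, 0.4670].
Therefore phi_hat_1 = -0.3830.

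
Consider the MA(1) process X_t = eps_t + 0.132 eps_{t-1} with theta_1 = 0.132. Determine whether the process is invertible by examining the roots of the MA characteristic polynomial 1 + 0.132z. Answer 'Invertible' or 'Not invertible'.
\text{Invertible}

The MA(q) characteristic polynomial is P(z) = 1 + 0.132z.
Invertibility requires all roots to lie outside the unit circle, i.e. |z| > 1 for every root.
This is linear in z: 1 + (0.132) z = 0  =>  z = -1/(0.132) = -7.575758,  |z| = 7.575758.
Moduli of all roots: 7.5758.
All moduli strictly greater than 1? Yes.
Verdict: Invertible.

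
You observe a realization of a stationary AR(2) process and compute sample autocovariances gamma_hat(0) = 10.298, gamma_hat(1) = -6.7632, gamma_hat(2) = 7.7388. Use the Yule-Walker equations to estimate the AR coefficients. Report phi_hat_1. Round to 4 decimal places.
\hat\phi_{1} = -0.2870

The Yule-Walker equations for an AR(p) process read, in matrix form,
  Gamma_p phi = r_p,   with   (Gamma_p)_{ij} = gamma(|i - j|),
                       (r_p)_i = gamma(i),   i,j = 1..p.
Substitute the sample gammas (Toeplitz matrix and right-hand side of size 2):
  Gamma_p = [[10.298, -6.7632], [-6.7632, 10.298]]
  r_p     = [-6.7632, 7.7388]
Written out:
  10.298 phi_1 - 6.7632 phi_2 = -6.7632
  -6.7632 phi_1 + 10.298 phi_2 = 7.7388
Solve by Cramer's rule:
  det = gamma(0)^2 - gamma(1)^2 = (10.298)^2 - (-6.7632)^2 = 106.048804 - 45.74087424 = 60.30792976
  phi_hat_1 = [gamma(1) gamma(0) - gamma(1) gamma(2)] / det = [(-6.7632)(10.298) - (-6.7632)(7.7388)] / 60.30792976 = -17.30838144 / 60.30792976 = -0.287
  phi_hat_2 = [gamma(0) gamma(2) - gamma(1)^2] / det = [(10.298)(7.7388) - (-6.7632)^2] / 60.30792976 = 33.95328816 / 60.30792976 = 0.563
So phi_hat = [-0.2870, 0.5630].
Therefore phi_hat_1 = -0.2870.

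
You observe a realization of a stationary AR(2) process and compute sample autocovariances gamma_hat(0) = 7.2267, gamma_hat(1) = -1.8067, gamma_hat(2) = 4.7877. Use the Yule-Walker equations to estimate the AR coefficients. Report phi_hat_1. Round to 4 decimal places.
\hat\phi_{1} = -0.0900

The Yule-Walker equations for an AR(p) process read, in matrix form,
  Gamma_p phi = r_p,   with   (Gamma_p)_{ij} = gamma(|i - j|),
                       (r_p)_i = gamma(i),   i,j = 1..p.
Substitute the sample gammas (Toeplitz matrix and right-hand side of size 2):
  Gamma_p = [[7.2267, -1.8067], [-1.8067, 7.2267]]
  r_p     = [-1.8067, 4.7877]
Written out:
  7.2267 phi_1 - 1.8067 phi_2 = -1.8067
  -1.8067 phi_1 + 7.2267 phi_2 = 4.7877
Solve by Cramer's rule:
  det = gamma(0)^2 - gamma(1)^2 = (7.2267)^2 - (-1.8067)^2 = 52.22519289 - 3.26416489 = 48.961028
  phi_hat_1 = [gamma(1) gamma(0) - gamma(1) gamma(2)] / det = [(-1.8067)(7.2267) - (-1.8067)(4.7877)] / 48.961028 = -4.4065413 / 48.961028 = -0.09
  phi_hat_2 = [gamma(0) gamma(2) - gamma(1)^2] / det = [(7.2267)(4.7877) - (-1.8067)^2] / 48.961028 = 31.3351067 / 48.961028 = 0.64
So phi_hat = [-0.0900, 0.6400].
Therefore phi_hat_1 = -0.0900.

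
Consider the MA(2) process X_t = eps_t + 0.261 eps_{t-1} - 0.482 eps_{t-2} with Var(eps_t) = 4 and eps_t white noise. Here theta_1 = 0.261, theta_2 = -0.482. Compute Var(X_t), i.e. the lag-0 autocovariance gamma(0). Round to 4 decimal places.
\gamma(0) = 5.2018

For an MA(q) process X_t = eps_t + sum_i theta_i eps_{t-i} with
Var(eps_t) = sigma^2, the variance is
  gamma(0) = sigma^2 * (1 + sum_i theta_i^2).
  sum_i theta_i^2 = (0.261)^2 + (-0.482)^2 = 0.068121 + 0.232324 = 0.300445.
  gamma(0) = 4 * (1 + 0.300445) = 4 * 1.300445 = 5.20178, which rounds to 5.2018.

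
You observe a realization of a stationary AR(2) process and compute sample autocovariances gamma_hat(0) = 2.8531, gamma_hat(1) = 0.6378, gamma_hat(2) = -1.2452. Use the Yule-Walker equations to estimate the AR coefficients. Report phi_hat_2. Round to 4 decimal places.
\hat\phi_{2} = -0.5120

The Yule-Walker equations for an AR(p) process read, in matrix form,
  Gamma_p phi = r_p,   with   (Gamma_p)_{ij} = gamma(|i - j|),
                       (r_p)_i = gamma(i),   i,j = 1..p.
Substitute the sample gammas (Toeplitz matrix and right-hand side of size 2):
  Gamma_p = [[2.8531, 0.6378], [0.6378, 2.8531]]
  r_p     = [0.6378, -1.2452]
Written out:
  2.8531 phi_1 + 0.6378 phi_2 = 0.6378
  0.6378 phi_1 + 2.8531 phi_2 = -1.2452
Solve by Cramer's rule:
  det = gamma(0)^2 - gamma(1)^2 = (2.8531)^2 - (0.6378)^2 = 8.14017961 - 0.40678884 = 7.73339077
  phi_hat_1 = [gamma(1) gamma(0) - gamma(1) gamma(2)] / det = [(0.6378)(2.8531) - (0.6378)(-1.2452)] / 7.73339077 = 2.61389574 / 7.73339077 = 0.338
  phi_hat_2 = [gamma(0) gamma(2) - gamma(1)^2] / det = [(2.8531)(-1.2452) - (0.6378)^2] / 7.73339077 = -3.95946896 / 7.73339077 = -0.512
So phi_hat = [0.3380, -0.5120].
Therefore phi_hat_2 = -0.5120.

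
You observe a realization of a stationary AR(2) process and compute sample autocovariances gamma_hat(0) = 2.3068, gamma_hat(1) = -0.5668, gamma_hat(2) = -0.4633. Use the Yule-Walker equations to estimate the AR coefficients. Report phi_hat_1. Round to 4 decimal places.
\hat\phi_{1} = -0.3140

The Yule-Walker equations for an AR(p) process read, in matrix form,
  Gamma_p phi = r_p,   with   (Gamma_p)_{ij} = gamma(|i - j|),
                       (r_p)_i = gamma(i),   i,j = 1..p.
Substitute the sample gammas (Toeplitz matrix and right-hand side of size 2):
  Gamma_p = [[2.3068, -0.5668], [-0.5668, 2.3068]]
  r_p     = [-0.5668, -0.4633]
Written out:
  2.3068 phi_1 - 0.5668 phi_2 = -0.5668
  -0.5668 phi_1 + 2.3068 phi_2 = -0.4633
Solve by Cramer's rule:
  det = gamma(0)^2 - gamma(1)^2 = (2.3068)^2 - (-0.5668)^2 = 5.32132624 - 0.32126224 = 5.000064
  phi_hat_1 = [gamma(1) gamma(0) - gamma(1) gamma(2)] / det = [(-0.5668)(2.3068) - (-0.5668)(-0.4633)] / 5.000064 = -1.57009268 / 5.000064 = -0.314
  phi_hat_2 = [gamma(0) gamma(2) - gamma(1)^2] / det = [(2.3068)(-0.4633) - (-0.5668)^2] / 5.000064 = -1.39000268 / 5.000064 = -0.278
So phi_hat = [-0.3140, -0.2780].
Therefore phi_hat_1 = -0.3140.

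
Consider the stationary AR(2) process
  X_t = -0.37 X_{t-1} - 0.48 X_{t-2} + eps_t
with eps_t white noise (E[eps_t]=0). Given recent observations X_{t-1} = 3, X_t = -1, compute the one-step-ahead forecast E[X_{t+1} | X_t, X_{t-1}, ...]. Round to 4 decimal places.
E[X_{t+1} \mid \mathcal F_t] = -1.0700

For an AR(p) model X_t = c + sum_i phi_i X_{t-i} + eps_t, the
one-step-ahead conditional mean is
  E[X_{t+1} | X_t, ...] = c + sum_i phi_i X_{t+1-i}.
Substitute known values:
  E[X_{t+1} | ...] = (-0.37) * (-1) + (-0.48) * (3)
                   = -1.0700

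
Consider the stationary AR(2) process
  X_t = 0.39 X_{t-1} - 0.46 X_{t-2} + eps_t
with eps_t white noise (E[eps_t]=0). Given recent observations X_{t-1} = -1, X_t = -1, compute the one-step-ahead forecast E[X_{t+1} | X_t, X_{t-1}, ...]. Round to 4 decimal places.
E[X_{t+1} \mid \mathcal F_t] = 0.0700

For an AR(p) model X_t = c + sum_i phi_i X_{t-i} + eps_t, the
one-step-ahead conditional mean is
  E[X_{t+1} | X_t, ...] = c + sum_i phi_i X_{t+1-i}.
Substitute known values:
  E[X_{t+1} | ...] = (0.39) * (-1) + (-0.46) * (-1)
                   = 0.0700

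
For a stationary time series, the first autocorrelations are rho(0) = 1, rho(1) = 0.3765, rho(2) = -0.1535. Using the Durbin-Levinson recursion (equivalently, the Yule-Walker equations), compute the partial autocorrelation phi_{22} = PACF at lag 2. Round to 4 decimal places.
\phi_{22} = -0.3440

The PACF at lag k is phi_{kk}, the last component of the solution
to the Yule-Walker system G_k phi = r_k where
  (G_k)_{ij} = rho(|i - j|), (r_k)_i = rho(i), i,j = 1..k.
Equivalently, Durbin-Levinson gives phi_{kk} iteratively:
  phi_{11} = rho(1)
  phi_{kk} = [rho(k) - sum_{j=1..k-1} phi_{k-1,j} rho(k-j)]
            / [1 - sum_{j=1..k-1} phi_{k-1,j} rho(j)],
  phi_{k,j} = phi_{k-1,j} - phi_{kk} phi_{k-1,k-j},  j = 1..k-1.
Step k = 1:
  phi_11 = rho(1) = 0.3765.
Step k = 2:
  phi_22 = [rho(2) - phi_11 rho(1)] / [1 - phi_11 rho(1)] = [-0.1535 - (0.3765)(0.3765)] / [1 - (0.3765)(0.3765)]
         = -0.29525225 / 0.85824775 = -0.344.
Therefore phi_{22} = -0.3440.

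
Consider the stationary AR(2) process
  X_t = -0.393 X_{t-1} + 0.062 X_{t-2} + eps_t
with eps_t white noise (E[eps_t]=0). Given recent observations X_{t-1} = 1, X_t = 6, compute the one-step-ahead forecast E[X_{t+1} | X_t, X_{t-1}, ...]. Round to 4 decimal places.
E[X_{t+1} \mid \mathcal F_t] = -2.2960

For an AR(p) model X_t = c + sum_i phi_i X_{t-i} + eps_t, the
one-step-ahead conditional mean is
  E[X_{t+1} | X_t, ...] = c + sum_i phi_i X_{t+1-i}.
Substitute known values:
  E[X_{t+1} | ...] = (-0.393) * (6) + (0.062) * (1)
                   = -2.2960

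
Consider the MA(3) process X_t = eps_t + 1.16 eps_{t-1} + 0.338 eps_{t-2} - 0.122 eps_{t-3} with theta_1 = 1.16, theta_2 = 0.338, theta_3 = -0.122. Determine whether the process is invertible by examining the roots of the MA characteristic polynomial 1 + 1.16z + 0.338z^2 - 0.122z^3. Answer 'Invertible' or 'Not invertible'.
\text{Invertible}

The MA(q) characteristic polynomial is P(z) = 1 + 1.16z + 0.338z^2 - 0.122z^3.
Invertibility requires all roots to lie outside the unit circle, i.e. |z| > 1 for every root.
Degree 3: look for a simple real root z0 first, then factor out (1 - z/z0) and solve the remaining quadratic.
Testing z0 = 5: P(5) = 1 + (1.16)(5) + (0.338)(5)^2 + (-0.122)(5)^3
  = 1 + (5.8) + (8.45) + (-15.25) = 0.  So z_0 = 5 is a root, |z_0| = 5.
Divide out the factor (1 - 0.2 z) = (1 - z/z0) (since 1/z0 = 0.2):
  P(z) = (1 - 0.2 z)(1 + (1.36) z + (0.61) z^2)
  [check: z-coef 1.36 - (0.2) = 1.16; z^2-coef 0.61 - (0.2)(1.36) = 0.338; z^3-coef -(0.2)(0.61) = -0.122.]
Remaining roots from the quadratic factor 1 + (1.36) z + (0.61) z^2:
  Set 1 + (1.36) z + (0.61) z^2 = 0, i.e. a z^2 + b z + c = 0 with a = 0.61, b = 1.36, c = 1.
  Discriminant D = b^2 - 4ac = (1.36)^2 - 4*(0.61)*1 = 1.8496 - (2.44) = -0.5904.
  D < 0, so the roots are the complex-conjugate pair z = (-b +/- i sqrt(-D)) / (2a) = -1.1148 +/- 0.6298i.
  For a conjugate pair |z|^2 = z * conj(z) = (product of roots) = c/a = 1/(0.61) = 1.639344, so |z| = sqrt(1.639344) = 1.2804 for both roots.
Moduli of all roots: 5.0000, 1.2804, 1.2804.
All moduli strictly greater than 1? Yes.
Verdict: Invertible.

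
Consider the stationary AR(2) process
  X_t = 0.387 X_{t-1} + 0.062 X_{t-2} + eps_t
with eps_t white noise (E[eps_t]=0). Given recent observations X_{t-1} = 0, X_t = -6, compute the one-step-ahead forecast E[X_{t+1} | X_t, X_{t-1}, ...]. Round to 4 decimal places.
E[X_{t+1} \mid \mathcal F_t] = -2.3220

For an AR(p) model X_t = c + sum_i phi_i X_{t-i} + eps_t, the
one-step-ahead conditional mean is
  E[X_{t+1} | X_t, ...] = c + sum_i phi_i X_{t+1-i}.
Substitute known values:
  E[X_{t+1} | ...] = (0.387) * (-6) + (0.062) * (0)
                   = -2.3220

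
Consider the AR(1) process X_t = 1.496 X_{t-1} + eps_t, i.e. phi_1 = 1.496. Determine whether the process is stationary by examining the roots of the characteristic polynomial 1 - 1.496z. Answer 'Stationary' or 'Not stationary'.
\text{Not stationary}

The AR(p) characteristic polynomial is P(z) = 1 - 1.496z.
Stationarity requires all roots to lie outside the unit circle, i.e. |z| > 1 for every root.
This is linear in z: 1 + (-1.496) z = 0  =>  z = -1/(-1.496) = 0.668449,  |z| = 0.668449.
Moduli of all roots: 0.6684.
All moduli strictly greater than 1? No.
Verdict: Not stationary.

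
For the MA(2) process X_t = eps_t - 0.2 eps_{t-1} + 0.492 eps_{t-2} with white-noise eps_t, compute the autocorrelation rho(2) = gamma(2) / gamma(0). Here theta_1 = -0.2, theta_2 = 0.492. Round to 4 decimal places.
\rho(2) = 0.3838

For an MA(q) process with theta_0 = 1, the autocovariance is
  gamma(k) = sigma^2 * sum_{i=0..q-k} theta_i * theta_{i+k},
and rho(k) = gamma(k) / gamma(0). Sigma^2 cancels.
  numerator   = (1)*(0.492) = 0.492.
  denominator = (1)^2 + (-0.2)^2 + (0.492)^2 = 1.282064.
  rho(2) = 0.492 / 1.282064 = 0.3838.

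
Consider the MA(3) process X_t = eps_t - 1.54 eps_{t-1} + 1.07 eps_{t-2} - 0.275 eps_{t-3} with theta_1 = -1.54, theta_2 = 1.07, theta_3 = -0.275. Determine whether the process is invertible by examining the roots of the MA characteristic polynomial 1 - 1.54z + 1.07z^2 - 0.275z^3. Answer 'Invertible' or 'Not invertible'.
\text{Invertible}

The MA(q) characteristic polynomial is P(z) = 1 - 1.54z + 1.07z^2 - 0.275z^3.
Invertibility requires all roots to lie outside the unit circle, i.e. |z| > 1 for every root.
Degree 3: look for a simple real root z0 first, then factor out (1 - z/z0) and solve the remaining quadratic.
Testing z0 = 2: P(2) = 1 + (-1.54)(2) + (1.07)(2)^2 + (-0.275)(2)^3
  = 1 + (-3.08) + (4.28) + (-2.2) = 0.  So z_0 = 2 is a root, |z_0| = 2.
Divide out the factor (1 - 0.5 z) = (1 - z/z0) (since 1/z0 = 0.5):
  P(z) = (1 - 0.5 z)(1 + (-1.04) z + (0.55) z^2)
  [check: z-coef -1.04 - (0.5) = -1.54; z^2-coef 0.55 - (0.5)(-1.04) = 1.07; z^3-coef -(0.5)(0.55) = -0.275.]
Remaining roots from the quadratic factor 1 + (-1.04) z + (0.55) z^2:
  Set 1 + (-1.04) z + (0.55) z^2 = 0, i.e. a z^2 + b z + c = 0 with a = 0.55, b = -1.04, c = 1.
  Discriminant D = b^2 - 4ac = (-1.04)^2 - 4*(0.55)*1 = 1.0816 - (2.2) = -1.1184.
  D < 0, so the roots are the complex-conjugate pair z = (-b +/- i sqrt(-D)) / (2a) = 0.9455 +/- 0.9614i.
  For a conjugate pair |z|^2 = z * conj(z) = (product of roots) = c/a = 1/(0.55) = 1.818182, so |z| = sqrt(1.818182) = 1.3484 for both roots.
Moduli of all roots: 2.0000, 1.3484, 1.3484.
All moduli strictly greater than 1? Yes.
Verdict: Invertible.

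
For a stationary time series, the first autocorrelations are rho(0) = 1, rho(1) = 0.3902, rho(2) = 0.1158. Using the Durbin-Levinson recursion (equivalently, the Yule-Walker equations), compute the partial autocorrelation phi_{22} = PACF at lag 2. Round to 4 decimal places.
\phi_{22} = -0.0430

The PACF at lag k is phi_{kk}, the last component of the solution
to the Yule-Walker system G_k phi = r_k where
  (G_k)_{ij} = rho(|i - j|), (r_k)_i = rho(i), i,j = 1..k.
Equivalently, Durbin-Levinson gives phi_{kk} iteratively:
  phi_{11} = rho(1)
  phi_{kk} = [rho(k) - sum_{j=1..k-1} phi_{k-1,j} rho(k-j)]
            / [1 - sum_{j=1..k-1} phi_{k-1,j} rho(j)],
  phi_{k,j} = phi_{k-1,j} - phi_{kk} phi_{k-1,k-j},  j = 1..k-1.
Step k = 1:
  phi_11 = rho(1) = 0.3902.
Step k = 2:
  phi_22 = [rho(2) - phi_11 rho(1)] / [1 - phi_11 rho(1)] = [0.1158 - (0.3902)(0.3902)] / [1 - (0.3902)(0.3902)]
         = -0.03645604 / 0.84774396 = -0.043.
Therefore phi_{22} = -0.0430.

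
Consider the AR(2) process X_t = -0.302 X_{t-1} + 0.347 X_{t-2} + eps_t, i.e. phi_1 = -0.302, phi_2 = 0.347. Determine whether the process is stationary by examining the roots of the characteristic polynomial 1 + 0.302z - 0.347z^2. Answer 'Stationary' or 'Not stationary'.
\text{Stationary}

The AR(p) characteristic polynomial is P(z) = 1 + 0.302z - 0.347z^2.
Stationarity requires all roots to lie outside the unit circle, i.e. |z| > 1 for every root.
Set 1 + (0.302) z + (-0.347) z^2 = 0, i.e. a z^2 + b z + c = 0 with a = -0.347, b = 0.302, c = 1.
Discriminant D = b^2 - 4ac = (0.302)^2 - 4*(-0.347)*1 = 0.091204 - (-1.388) = 1.479204.
D >= 0, so the roots are real: z = (-b +/- sqrt(D)) / (2a) = (-0.302 +/- 1.216225) / (-0.694).
  z_1 = (-0.302 + 1.216225) / (-0.694) = -1.3173,   |z_1| = 1.3173.
  z_2 = (-0.302 - 1.216225) / (-0.694) = 2.1876,   |z_2| = 2.1876.
Moduli of all roots: 1.3173, 2.1876.
All moduli strictly greater than 1? Yes.
Verdict: Stationary.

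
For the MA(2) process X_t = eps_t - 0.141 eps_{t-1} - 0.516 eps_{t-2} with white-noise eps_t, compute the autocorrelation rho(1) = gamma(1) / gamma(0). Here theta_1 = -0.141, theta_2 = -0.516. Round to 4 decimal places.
\rho(1) = -0.0531

For an MA(q) process with theta_0 = 1, the autocovariance is
  gamma(k) = sigma^2 * sum_{i=0..q-k} theta_i * theta_{i+k},
and rho(k) = gamma(k) / gamma(0). Sigma^2 cancels.
  numerator   = (1)*(-0.141) + (-0.141)*(-0.516) = -0.068244.
  denominator = (1)^2 + (-0.141)^2 + (-0.516)^2 = 1.286137.
  rho(1) = -0.068244 / 1.286137 = -0.0531.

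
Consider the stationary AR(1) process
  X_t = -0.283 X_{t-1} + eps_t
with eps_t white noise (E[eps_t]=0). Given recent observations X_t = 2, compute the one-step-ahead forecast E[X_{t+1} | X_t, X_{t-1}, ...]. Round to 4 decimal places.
E[X_{t+1} \mid \mathcal F_t] = -0.5660

For an AR(p) model X_t = c + sum_i phi_i X_{t-i} + eps_t, the
one-step-ahead conditional mean is
  E[X_{t+1} | X_t, ...] = c + sum_i phi_i X_{t+1-i}.
Substitute known values:
  E[X_{t+1} | ...] = (-0.283) * (2)
                   = -0.5660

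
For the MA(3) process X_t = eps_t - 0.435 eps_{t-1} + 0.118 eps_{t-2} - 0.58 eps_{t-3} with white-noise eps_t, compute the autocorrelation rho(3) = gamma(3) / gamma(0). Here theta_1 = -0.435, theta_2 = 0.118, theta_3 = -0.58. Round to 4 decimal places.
\rho(3) = -0.3767

For an MA(q) process with theta_0 = 1, the autocovariance is
  gamma(k) = sigma^2 * sum_{i=0..q-k} theta_i * theta_{i+k},
and rho(k) = gamma(k) / gamma(0). Sigma^2 cancels.
  numerator   = (1)*(-0.58) = -0.58.
  denominator = (1)^2 + (-0.435)^2 + (0.118)^2 + (-0.58)^2 = 1.539549.
  rho(3) = -0.58 / 1.539549 = -0.3767.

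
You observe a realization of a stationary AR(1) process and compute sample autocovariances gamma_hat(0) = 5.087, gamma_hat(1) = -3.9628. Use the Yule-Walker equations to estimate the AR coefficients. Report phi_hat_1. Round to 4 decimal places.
\hat\phi_{1} = -0.7790

The Yule-Walker equations for an AR(p) process read, in matrix form,
  Gamma_p phi = r_p,   with   (Gamma_p)_{ij} = gamma(|i - j|),
                       (r_p)_i = gamma(i),   i,j = 1..p.
Substitute the sample gammas (Toeplitz matrix and right-hand side of size 1):
  Gamma_p = [[5.087]]
  r_p     = [-3.9628]
With p = 1 this is the single equation gamma(0) phi_1 = gamma(1):
  phi_hat_1 = gamma(1) / gamma(0) = -3.9628 / 5.087 = -0.7790.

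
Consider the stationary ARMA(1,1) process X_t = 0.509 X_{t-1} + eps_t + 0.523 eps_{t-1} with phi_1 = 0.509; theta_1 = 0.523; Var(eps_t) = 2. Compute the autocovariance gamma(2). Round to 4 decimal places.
\gamma(2) = 1.7954

Multiply the model equation by X_{t-k} and take expectations. With theta_0 = psi_0 = 1 and psi_j the MA(infinity) weights, this gives
  gamma(k) - sum_i phi_i gamma(k-i) = c_k,
  c_k = sigma^2 * sum_{j=k..q} theta_j psi_{j-k}   (c_k = 0 for k > q),
using gamma(-m) = gamma(m).
psi-weights needed (psi_j = theta_j + sum_i phi_i psi_{j-i}):
  psi_1 = theta_1 + phi_1 = 0.523 + (0.509) = 1.032
Right-hand sides:
  c_0 = sigma^2 (1 + theta_1 psi_1) = 2 * (1 + (0.523)(1.032)) = 2 * 1.539736 = 3.079472
  c_1 = sigma^2 theta_1 = 2 * (0.523) = 1.046
  c_2 = 0
Equations for k = 0 and k = 1 (AR order 1):
  gamma(0) = phi_1 gamma(1) + c_0
  gamma(1) = phi_1 gamma(0) + c_1
Substituting the second into the first: gamma(0) (1 - phi_1^2) = c_0 + phi_1 c_1, so
  gamma(0) = (c_0 + phi_1 c_1) / (1 - phi_1^2) = (3.079472 + (0.509)(1.046)) / (1 - (0.509)^2) = 3.611886 / 0.740919 = 4.874873.
  gamma(1) = phi_1 gamma(0) + c_1 = (0.509)(4.874873) + (1.046) = 3.52731.
For k = 2 (> q): gamma(2) = phi_1 gamma(1) = (0.509)(3.52731) = 1.795401.
Therefore gamma(2) = 1.7954 (to 4 decimal places).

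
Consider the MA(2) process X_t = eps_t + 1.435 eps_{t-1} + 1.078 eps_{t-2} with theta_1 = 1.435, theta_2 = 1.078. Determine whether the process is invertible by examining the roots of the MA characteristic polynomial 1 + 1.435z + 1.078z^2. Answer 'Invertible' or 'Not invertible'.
\text{Not invertible}

The MA(q) characteristic polynomial is P(z) = 1 + 1.435z + 1.078z^2.
Invertibility requires all roots to lie outside the unit circle, i.e. |z| > 1 for every root.
Set 1 + (1.435) z + (1.078) z^2 = 0, i.e. a z^2 + b z + c = 0 with a = 1.078, b = 1.435, c = 1.
Discriminant D = b^2 - 4ac = (1.435)^2 - 4*(1.078)*1 = 2.059225 - (4.312) = -2.252775.
D < 0, so the roots are the complex-conjugate pair z = (-b +/- i sqrt(-D)) / (2a) = -0.6656 +/- 0.6962i.
For a conjugate pair |z|^2 = z * conj(z) = (product of roots) = c/a = 1/(1.078) = 0.927644, so |z| = sqrt(0.927644) = 0.9631 for both roots.
Moduli of all roots: 0.9631, 0.9631.
All moduli strictly greater than 1? No.
Verdict: Not invertible.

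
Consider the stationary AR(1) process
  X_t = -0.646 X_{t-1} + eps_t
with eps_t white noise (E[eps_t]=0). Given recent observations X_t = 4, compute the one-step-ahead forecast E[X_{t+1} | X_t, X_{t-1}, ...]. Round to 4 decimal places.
E[X_{t+1} \mid \mathcal F_t] = -2.5840

For an AR(p) model X_t = c + sum_i phi_i X_{t-i} + eps_t, the
one-step-ahead conditional mean is
  E[X_{t+1} | X_t, ...] = c + sum_i phi_i X_{t+1-i}.
Substitute known values:
  E[X_{t+1} | ...] = (-0.646) * (4)
                   = -2.5840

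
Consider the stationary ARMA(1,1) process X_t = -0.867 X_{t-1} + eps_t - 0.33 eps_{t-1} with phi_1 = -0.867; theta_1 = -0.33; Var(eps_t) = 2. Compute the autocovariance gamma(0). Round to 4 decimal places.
\gamma(0) = 13.5404

Multiply the model equation by X_{t-k} and take expectations. With theta_0 = psi_0 = 1 and psi_j the MA(infinity) weights, this gives
  gamma(k) - sum_i phi_i gamma(k-i) = c_k,
  c_k = sigma^2 * sum_{j=k..q} theta_j psi_{j-k}   (c_k = 0 for k > q),
using gamma(-m) = gamma(m).
psi-weights needed (psi_j = theta_j + sum_i phi_i psi_{j-i}):
  psi_1 = theta_1 + phi_1 = -0.33 + (-0.867) = -1.197
Right-hand sides:
  c_0 = sigma^2 (1 + theta_1 psi_1) = 2 * (1 + (-0.33)(-1.197)) = 2 * 1.39501 = 2.79002
  c_1 = sigma^2 theta_1 = 2 * (-0.33) = -0.66
  c_2 = 0
Equations for k = 0 and k = 1 (AR order 1):
  gamma(0) = phi_1 gamma(1) + c_0
  gamma(1) = phi_1 gamma(0) + c_1
Substituting the second into the first: gamma(0) (1 - phi_1^2) = c_0 + phi_1 c_1, so
  gamma(0) = (c_0 + phi_1 c_1) / (1 - phi_1^2) = (2.79002 + (-0.867)(-0.66)) / (1 - (-0.867)^2) = 3.36224 / 0.248311 = 13.540439.
Therefore gamma(0) = 13.5404 (to 4 decimal places).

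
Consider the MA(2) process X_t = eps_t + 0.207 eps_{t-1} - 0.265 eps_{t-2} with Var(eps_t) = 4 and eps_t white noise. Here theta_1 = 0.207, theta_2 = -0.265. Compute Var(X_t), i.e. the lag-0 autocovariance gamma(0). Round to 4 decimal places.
\gamma(0) = 4.4523

For an MA(q) process X_t = eps_t + sum_i theta_i eps_{t-i} with
Var(eps_t) = sigma^2, the variance is
  gamma(0) = sigma^2 * (1 + sum_i theta_i^2).
  sum_i theta_i^2 = (0.207)^2 + (-0.265)^2 = 0.042849 + 0.070225 = 0.113074.
  gamma(0) = 4 * (1 + 0.113074) = 4 * 1.113074 = 4.452296, which rounds to 4.4523.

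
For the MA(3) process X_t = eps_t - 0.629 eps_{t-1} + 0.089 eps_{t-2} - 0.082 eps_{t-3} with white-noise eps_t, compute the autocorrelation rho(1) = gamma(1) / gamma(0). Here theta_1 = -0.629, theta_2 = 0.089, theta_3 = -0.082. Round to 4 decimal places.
\rho(1) = -0.4909

For an MA(q) process with theta_0 = 1, the autocovariance is
  gamma(k) = sigma^2 * sum_{i=0..q-k} theta_i * theta_{i+k},
and rho(k) = gamma(k) / gamma(0). Sigma^2 cancels.
  numerator   = (1)*(-0.629) + (-0.629)*(0.089) + (0.089)*(-0.082) = -0.692279.
  denominator = (1)^2 + (-0.629)^2 + (0.089)^2 + (-0.082)^2 = 1.410286.
  rho(1) = -0.692279 / 1.410286 = -0.4909.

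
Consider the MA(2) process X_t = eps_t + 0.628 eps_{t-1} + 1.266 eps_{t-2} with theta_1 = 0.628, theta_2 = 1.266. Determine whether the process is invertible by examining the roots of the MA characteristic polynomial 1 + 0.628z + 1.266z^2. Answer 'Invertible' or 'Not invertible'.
\text{Not invertible}

The MA(q) characteristic polynomial is P(z) = 1 + 0.628z + 1.266z^2.
Invertibility requires all roots to lie outside the unit circle, i.e. |z| > 1 for every root.
Set 1 + (0.628) z + (1.266) z^2 = 0, i.e. a z^2 + b z + c = 0 with a = 1.266, b = 0.628, c = 1.
Discriminant D = b^2 - 4ac = (0.628)^2 - 4*(1.266)*1 = 0.394384 - (5.064) = -4.669616.
D < 0, so the roots are the complex-conjugate pair z = (-b +/- i sqrt(-D)) / (2a) = -0.248 +/- 0.8534i.
For a conjugate pair |z|^2 = z * conj(z) = (product of roots) = c/a = 1/(1.266) = 0.789889, so |z| = sqrt(0.789889) = 0.8888 for both roots.
Moduli of all roots: 0.8888, 0.8888.
All moduli strictly greater than 1? No.
Verdict: Not invertible.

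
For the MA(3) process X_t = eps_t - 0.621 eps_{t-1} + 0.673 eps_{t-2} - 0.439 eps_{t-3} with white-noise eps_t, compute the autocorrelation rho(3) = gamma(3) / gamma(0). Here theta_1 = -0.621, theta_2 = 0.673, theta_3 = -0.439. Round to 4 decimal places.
\rho(3) = -0.2161

For an MA(q) process with theta_0 = 1, the autocovariance is
  gamma(k) = sigma^2 * sum_{i=0..q-k} theta_i * theta_{i+k},
and rho(k) = gamma(k) / gamma(0). Sigma^2 cancels.
  numerator   = (1)*(-0.439) = -0.439.
  denominator = (1)^2 + (-0.621)^2 + (0.673)^2 + (-0.439)^2 = 2.031291.
  rho(3) = -0.439 / 2.031291 = -0.2161.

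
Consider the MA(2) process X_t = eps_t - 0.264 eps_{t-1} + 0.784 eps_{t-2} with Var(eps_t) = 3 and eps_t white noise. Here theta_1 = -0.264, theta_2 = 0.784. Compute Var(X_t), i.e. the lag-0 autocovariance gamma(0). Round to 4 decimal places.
\gamma(0) = 5.0531

For an MA(q) process X_t = eps_t + sum_i theta_i eps_{t-i} with
Var(eps_t) = sigma^2, the variance is
  gamma(0) = sigma^2 * (1 + sum_i theta_i^2).
  sum_i theta_i^2 = (-0.264)^2 + (0.784)^2 = 0.069696 + 0.614656 = 0.684352.
  gamma(0) = 3 * (1 + 0.684352) = 3 * 1.684352 = 5.053056, which rounds to 5.0531.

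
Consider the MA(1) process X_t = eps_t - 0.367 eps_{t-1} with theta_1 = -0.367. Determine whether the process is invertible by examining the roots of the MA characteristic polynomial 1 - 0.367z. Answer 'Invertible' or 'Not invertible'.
\text{Invertible}

The MA(q) characteristic polynomial is P(z) = 1 - 0.367z.
Invertibility requires all roots to lie outside the unit circle, i.e. |z| > 1 for every root.
This is linear in z: 1 + (-0.367) z = 0  =>  z = -1/(-0.367) = 2.724796,  |z| = 2.724796.
Moduli of all roots: 2.7248.
All moduli strictly greater than 1? Yes.
Verdict: Invertible.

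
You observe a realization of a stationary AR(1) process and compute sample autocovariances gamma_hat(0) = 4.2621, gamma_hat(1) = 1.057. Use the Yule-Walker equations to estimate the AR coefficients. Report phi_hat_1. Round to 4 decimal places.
\hat\phi_{1} = 0.2480

The Yule-Walker equations for an AR(p) process read, in matrix form,
  Gamma_p phi = r_p,   with   (Gamma_p)_{ij} = gamma(|i - j|),
                       (r_p)_i = gamma(i),   i,j = 1..p.
Substitute the sample gammas (Toeplitz matrix and right-hand side of size 1):
  Gamma_p = [[4.2621]]
  r_p     = [1.057]
With p = 1 this is the single equation gamma(0) phi_1 = gamma(1):
  phi_hat_1 = gamma(1) / gamma(0) = 1.057 / 4.2621 = 0.2480.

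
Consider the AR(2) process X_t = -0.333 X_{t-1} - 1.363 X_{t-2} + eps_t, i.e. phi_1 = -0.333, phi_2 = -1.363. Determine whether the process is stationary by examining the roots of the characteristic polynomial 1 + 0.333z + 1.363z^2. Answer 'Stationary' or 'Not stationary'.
\text{Not stationary}

The AR(p) characteristic polynomial is P(z) = 1 + 0.333z + 1.363z^2.
Stationarity requires all roots to lie outside the unit circle, i.e. |z| > 1 for every root.
Set 1 + (0.333) z + (1.363) z^2 = 0, i.e. a z^2 + b z + c = 0 with a = 1.363, b = 0.333, c = 1.
Discriminant D = b^2 - 4ac = (0.333)^2 - 4*(1.363)*1 = 0.110889 - (5.452) = -5.341111.
D < 0, so the roots are the complex-conjugate pair z = (-b +/- i sqrt(-D)) / (2a) = -0.1222 +/- 0.8478i.
For a conjugate pair |z|^2 = z * conj(z) = (product of roots) = c/a = 1/(1.363) = 0.733676, so |z| = sqrt(0.733676) = 0.8565 for both roots.
Moduli of all roots: 0.8565, 0.8565.
All moduli strictly greater than 1? No.
Verdict: Not stationary.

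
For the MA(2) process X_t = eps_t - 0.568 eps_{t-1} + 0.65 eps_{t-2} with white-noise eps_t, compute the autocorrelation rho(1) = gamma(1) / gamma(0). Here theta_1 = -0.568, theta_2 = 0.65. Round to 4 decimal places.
\rho(1) = -0.5370

For an MA(q) process with theta_0 = 1, the autocovariance is
  gamma(k) = sigma^2 * sum_{i=0..q-k} theta_i * theta_{i+k},
and rho(k) = gamma(k) / gamma(0). Sigma^2 cancels.
  numerator   = (1)*(-0.568) + (-0.568)*(0.65) = -0.9372.
  denominator = (1)^2 + (-0.568)^2 + (0.65)^2 = 1.745124.
  rho(1) = -0.9372 / 1.745124 = -0.5370.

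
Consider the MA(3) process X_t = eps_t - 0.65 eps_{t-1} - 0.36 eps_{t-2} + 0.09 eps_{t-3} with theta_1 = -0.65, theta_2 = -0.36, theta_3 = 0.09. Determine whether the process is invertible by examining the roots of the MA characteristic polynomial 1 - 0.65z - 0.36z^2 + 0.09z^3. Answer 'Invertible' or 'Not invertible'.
\text{Invertible}

The MA(q) characteristic polynomial is P(z) = 1 - 0.65z - 0.36z^2 + 0.09z^3.
Invertibility requires all roots to lie outside the unit circle, i.e. |z| > 1 for every root.
Degree 3: look for a simple real root z0 first, then factor out (1 - z/z0) and solve the remaining quadratic.
Testing z0 = 5: P(5) = 1 + (-0.65)(5) + (-0.36)(5)^2 + (0.09)(5)^3
  = 1 + (-3.25) + (-9) + (11.25) = 0.  So z_0 = 5 is a root, |z_0| = 5.
Divide out the factor (1 - 0.2 z) = (1 - z/z0) (since 1/z0 = 0.2):
  P(z) = (1 - 0.2 z)(1 + (-0.45) z + (-0.45) z^2)
  [check: z-coef -0.45 - (0.2) = -0.65; z^2-coef -0.45 - (0.2)(-0.45) = -0.36; z^3-coef -(0.2)(-0.45) = 0.09.]
Remaining roots from the quadratic factor 1 + (-0.45) z + (-0.45) z^2:
  Set 1 + (-0.45) z + (-0.45) z^2 = 0, i.e. a z^2 + b z + c = 0 with a = -0.45, b = -0.45, c = 1.
  Discriminant D = b^2 - 4ac = (-0.45)^2 - 4*(-0.45)*1 = 0.2025 - (-1.8) = 2.0025.
  D >= 0, so the roots are real: z = (-b +/- sqrt(D)) / (2a) = (0.45 +/- 1.415097) / (-0.9).
    z_1 = (0.45 + 1.415097) / (-0.9) = -2.0723,   |z_1| = 2.0723.
    z_2 = (0.45 - 1.415097) / (-0.9) = 1.0723,   |z_2| = 1.0723.
Moduli of all roots: 5.0000, 2.0723, 1.0723.
All moduli strictly greater than 1? Yes.
Verdict: Invertible.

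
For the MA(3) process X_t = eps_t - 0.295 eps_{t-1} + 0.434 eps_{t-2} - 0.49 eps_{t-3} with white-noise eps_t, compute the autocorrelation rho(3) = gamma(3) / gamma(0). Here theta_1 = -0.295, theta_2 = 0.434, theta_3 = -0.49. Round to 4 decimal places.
\rho(3) = -0.3233

For an MA(q) process with theta_0 = 1, the autocovariance is
  gamma(k) = sigma^2 * sum_{i=0..q-k} theta_i * theta_{i+k},
and rho(k) = gamma(k) / gamma(0). Sigma^2 cancels.
  numerator   = (1)*(-0.49) = -0.49.
  denominator = (1)^2 + (-0.295)^2 + (0.434)^2 + (-0.49)^2 = 1.515481.
  rho(3) = -0.49 / 1.515481 = -0.3233.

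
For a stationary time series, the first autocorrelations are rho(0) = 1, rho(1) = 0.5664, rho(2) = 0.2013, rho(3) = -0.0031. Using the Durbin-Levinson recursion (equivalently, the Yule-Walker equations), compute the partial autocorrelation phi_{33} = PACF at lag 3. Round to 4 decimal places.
\phi_{33} = -0.0570

The PACF at lag k is phi_{kk}, the last component of the solution
to the Yule-Walker system G_k phi = r_k where
  (G_k)_{ij} = rho(|i - j|), (r_k)_i = rho(i), i,j = 1..k.
Equivalently, Durbin-Levinson gives phi_{kk} iteratively:
  phi_{11} = rho(1)
  phi_{kk} = [rho(k) - sum_{j=1..k-1} phi_{k-1,j} rho(k-j)]
            / [1 - sum_{j=1..k-1} phi_{k-1,j} rho(j)],
  phi_{k,j} = phi_{k-1,j} - phi_{kk} phi_{k-1,k-j},  j = 1..k-1.
Step k = 1:
  phi_11 = rho(1) = 0.5664.
Step k = 2:
  phi_22 = [rho(2) - phi_11 rho(1)] / [1 - phi_11 rho(1)] = [0.2013 - (0.5664)(0.5664)] / [1 - (0.5664)(0.5664)]
         = -0.11950896 / 0.67919104 = -0.175958.
  Update: phi_21 = phi_11 - phi_22 phi_11 = 0.5664 - (-0.175958)(0.5664) = 0.666062.
Step k = 3:
  phi_33 = [rho(3) - phi_21 rho(2) - phi_22 rho(1)] / [1 - phi_21 rho(1) - phi_22 rho(2)]
    numerator   = -0.0031 - (0.666062)(0.2013) - (-0.175958)(0.5664) = -0.03751588
    denominator = 1 - (0.666062)(0.5664) - (-0.175958)(0.2013) = 0.65816251
  phi_33 = -0.03751588 / 0.65816251 = -0.057.
Therefore phi_{33} = -0.0570.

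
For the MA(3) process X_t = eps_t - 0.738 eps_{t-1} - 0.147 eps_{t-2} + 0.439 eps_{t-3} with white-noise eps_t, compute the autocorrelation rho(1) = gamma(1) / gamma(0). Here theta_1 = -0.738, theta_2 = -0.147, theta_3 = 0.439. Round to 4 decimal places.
\rho(1) = -0.3946

For an MA(q) process with theta_0 = 1, the autocovariance is
  gamma(k) = sigma^2 * sum_{i=0..q-k} theta_i * theta_{i+k},
and rho(k) = gamma(k) / gamma(0). Sigma^2 cancels.
  numerator   = (1)*(-0.738) + (-0.738)*(-0.147) + (-0.147)*(0.439) = -0.694047.
  denominator = (1)^2 + (-0.738)^2 + (-0.147)^2 + (0.439)^2 = 1.758974.
  rho(1) = -0.694047 / 1.758974 = -0.3946.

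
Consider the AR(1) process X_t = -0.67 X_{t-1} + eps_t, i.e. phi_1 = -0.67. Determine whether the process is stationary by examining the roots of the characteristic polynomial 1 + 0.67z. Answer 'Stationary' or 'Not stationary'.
\text{Stationary}

The AR(p) characteristic polynomial is P(z) = 1 + 0.67z.
Stationarity requires all roots to lie outside the unit circle, i.e. |z| > 1 for every root.
This is linear in z: 1 + (0.67) z = 0  =>  z = -1/(0.67) = -1.492537,  |z| = 1.492537.
Moduli of all roots: 1.4925.
All moduli strictly greater than 1? Yes.
Verdict: Stationary.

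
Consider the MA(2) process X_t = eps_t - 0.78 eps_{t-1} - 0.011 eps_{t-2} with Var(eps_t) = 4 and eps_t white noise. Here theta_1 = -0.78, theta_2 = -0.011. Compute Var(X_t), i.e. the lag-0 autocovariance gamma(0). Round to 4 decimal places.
\gamma(0) = 6.4341

For an MA(q) process X_t = eps_t + sum_i theta_i eps_{t-i} with
Var(eps_t) = sigma^2, the variance is
  gamma(0) = sigma^2 * (1 + sum_i theta_i^2).
  sum_i theta_i^2 = (-0.78)^2 + (-0.011)^2 = 0.6084 + 0.000121 = 0.608521.
  gamma(0) = 4 * (1 + 0.608521) = 4 * 1.608521 = 6.434084, which rounds to 6.4341.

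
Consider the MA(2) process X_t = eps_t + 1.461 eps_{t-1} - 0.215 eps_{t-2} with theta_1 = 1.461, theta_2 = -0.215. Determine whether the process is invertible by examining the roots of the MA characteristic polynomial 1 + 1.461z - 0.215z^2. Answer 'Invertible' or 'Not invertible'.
\text{Not invertible}

The MA(q) characteristic polynomial is P(z) = 1 + 1.461z - 0.215z^2.
Invertibility requires all roots to lie outside the unit circle, i.e. |z| > 1 for every root.
Set 1 + (1.461) z + (-0.215) z^2 = 0, i.e. a z^2 + b z + c = 0 with a = -0.215, b = 1.461, c = 1.
Discriminant D = b^2 - 4ac = (1.461)^2 - 4*(-0.215)*1 = 2.134521 - (-0.86) = 2.994521.
D >= 0, so the roots are real: z = (-b +/- sqrt(D)) / (2a) = (-1.461 +/- 1.730468) / (-0.43).
  z_1 = (-1.461 + 1.730468) / (-0.43) = -0.6267,   |z_1| = 0.6267.
  z_2 = (-1.461 - 1.730468) / (-0.43) = 7.422,   |z_2| = 7.422.
Moduli of all roots: 0.6267, 7.4220.
All moduli strictly greater than 1? No.
Verdict: Not invertible.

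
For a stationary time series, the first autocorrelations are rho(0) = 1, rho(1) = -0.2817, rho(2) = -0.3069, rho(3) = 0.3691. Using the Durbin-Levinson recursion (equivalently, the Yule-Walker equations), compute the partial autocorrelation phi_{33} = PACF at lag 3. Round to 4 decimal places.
\phi_{33} = 0.1690

The PACF at lag k is phi_{kk}, the last component of the solution
to the Yule-Walker system G_k phi = r_k where
  (G_k)_{ij} = rho(|i - j|), (r_k)_i = rho(i), i,j = 1..k.
Equivalently, Durbin-Levinson gives phi_{kk} iteratively:
  phi_{11} = rho(1)
  phi_{kk} = [rho(k) - sum_{j=1..k-1} phi_{k-1,j} rho(k-j)]
            / [1 - sum_{j=1..k-1} phi_{k-1,j} rho(j)],
  phi_{k,j} = phi_{k-1,j} - phi_{kk} phi_{k-1,k-j},  j = 1..k-1.
Step k = 1:
  phi_11 = rho(1) = -0.2817.
Step k = 2:
  phi_22 = [rho(2) - phi_11 rho(1)] / [1 - phi_11 rho(1)] = [-0.3069 - (-0.2817)(-0.2817)] / [1 - (-0.2817)(-0.2817)]
         = -0.38625489 / 0.92064511 = -0.419548.
  Update: phi_21 = phi_11 - phi_22 phi_11 = -0.2817 - (-0.419548)(-0.2817) = -0.399887.
Step k = 3:
  phi_33 = [rho(3) - phi_21 rho(2) - phi_22 rho(1)] / [1 - phi_21 rho(1) - phi_22 rho(2)]
    numerator   = 0.3691 - (-0.399887)(-0.3069) - (-0.419548)(-0.2817) = 0.12818808
    denominator = 1 - (-0.399887)(-0.2817) - (-0.419548)(-0.3069) = 0.75859261
  phi_33 = 0.12818808 / 0.75859261 = 0.169.
Therefore phi_{33} = 0.1690.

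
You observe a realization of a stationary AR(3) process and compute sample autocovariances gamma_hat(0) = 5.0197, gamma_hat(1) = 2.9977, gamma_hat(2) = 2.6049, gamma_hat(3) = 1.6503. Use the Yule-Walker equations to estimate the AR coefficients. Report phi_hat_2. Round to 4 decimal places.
\hat\phi_{2} = 0.2920

The Yule-Walker equations for an AR(p) process read, in matrix form,
  Gamma_p phi = r_p,   with   (Gamma_p)_{ij} = gamma(|i - j|),
                       (r_p)_i = gamma(i),   i,j = 1..p.
Substitute the sample gammas (Toeplitz matrix and right-hand side of size 3):
  Gamma_p = [[5.0197, 2.9977, 2.6049], [2.9977, 5.0197, 2.9977], [2.6049, 2.9977, 5.0197]]
  r_p     = [2.9977, 2.6049, 1.6503]
Written out (R1..R3):
  (R1) 5.0197 phi_1 + 2.9977 phi_2 + 2.6049 phi_3 = 2.9977
  (R2) 2.9977 phi_1 + 5.0197 phi_2 + 2.9977 phi_3 = 2.6049
  (R3) 2.6049 phi_1 + 2.9977 phi_2 + 5.0197 phi_3 = 1.6503
Gaussian elimination:
  R2 <- R2 - (2.9977/5.0197) R1 = R2 - (0.597187) R1:  3.229512 phi_2 + 1.442087 phi_3 = 0.814712
  R3 <- R3 - (2.6049/5.0197) R1 = R3 - (0.518935) R1:  1.442087 phi_2 + 3.667925 phi_3 = 0.094687
  R3 <- R3 - (1.442087/3.229512) R2 = R3 - (0.446534) R2:  3.023984 phi_3 = -0.269109
Back-substitution:
  phi_hat_3 = -0.269109 / 3.023984 = -0.088992
  phi_hat_2 = (0.814712 - (1.442087)(-0.088992)) / 3.229512 = 0.292009
  phi_hat_1 = (2.9977 - (2.9977)(0.292009) - (2.6049)(-0.088992)) / 5.0197 = 0.468984
So phi_hat = [0.4690, 0.2920, -0.0890].
Therefore phi_hat_2 = 0.2920.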